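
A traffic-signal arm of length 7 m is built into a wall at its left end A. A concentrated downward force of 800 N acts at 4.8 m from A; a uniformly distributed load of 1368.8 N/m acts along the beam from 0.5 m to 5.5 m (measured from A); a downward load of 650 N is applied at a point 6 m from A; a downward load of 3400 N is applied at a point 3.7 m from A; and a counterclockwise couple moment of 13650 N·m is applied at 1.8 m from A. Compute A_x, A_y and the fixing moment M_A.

Resultant of the distributed load: 1368.8 × 5 = 6844 N at 3 m from A.
ΣF_x = 0: A_x = 0.
ΣF_y = 0: A_y − 800 − 1368.8·5 − 650 − 3400 = 0 → A_y = 11690 N.
ΣM about A: M_A − 800·4.8 − (1368.8·5)·3 − 650·6 − 3400·3.7 + 13650 = 0 → M_A = 27200 N·m.

A_x = 0, A_y = 11690 N, M_A = 27200 N·m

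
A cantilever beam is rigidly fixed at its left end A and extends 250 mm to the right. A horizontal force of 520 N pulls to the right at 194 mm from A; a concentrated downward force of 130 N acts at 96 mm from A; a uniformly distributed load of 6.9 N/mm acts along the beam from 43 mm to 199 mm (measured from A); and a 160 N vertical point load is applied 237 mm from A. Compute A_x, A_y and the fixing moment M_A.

A_x = -520.0 N, A_y = 1366 N, M_A = 180600 N·mm

Resultant of the distributed load: 6.9 × 156 = 1076.4 N at 121 mm from A.
ΣF_x = 0: A_x + 520 = 0 → A_x = -520.0 N.
ΣF_y = 0: A_y − 130 − 6.9·156 − 160 = 0 → A_y = 1366 N.
ΣM about A: M_A − 130·96 − (6.9·156)·121 − 160·237 = 0 → M_A = 180600 N·mm.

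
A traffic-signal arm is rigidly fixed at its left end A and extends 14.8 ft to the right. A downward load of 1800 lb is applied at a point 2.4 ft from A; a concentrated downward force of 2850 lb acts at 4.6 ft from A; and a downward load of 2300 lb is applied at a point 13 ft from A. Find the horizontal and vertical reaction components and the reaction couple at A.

ΣF_x = 0: A_x = 0.
ΣF_y = 0: A_y − 1800 − 2850 − 2300 = 0 → A_y = 6950 lb.
ΣM about A: M_A − 1800·2.4 − 2850·4.6 − 2300·13 = 0 → M_A = 47330 lb·ft.

A_x = 0, A_y = 6950 lb, M_A = 47330 lb·ft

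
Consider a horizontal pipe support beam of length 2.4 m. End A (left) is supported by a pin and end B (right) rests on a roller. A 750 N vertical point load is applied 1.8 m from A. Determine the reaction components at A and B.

A_x = 0, A_y = 187.5 N, B_y = 562.5 N

Taking moments about A: B_y·2.4 − 750·1.8 = 0 → B_y = 1350/2.4 = 562.5 N.
ΣF_y = 0: A_y + 562.5 − 750 = 0 → A_y = 187.5 N.
ΣF_x = 0: no horizontal applied forces, so A_x = 0.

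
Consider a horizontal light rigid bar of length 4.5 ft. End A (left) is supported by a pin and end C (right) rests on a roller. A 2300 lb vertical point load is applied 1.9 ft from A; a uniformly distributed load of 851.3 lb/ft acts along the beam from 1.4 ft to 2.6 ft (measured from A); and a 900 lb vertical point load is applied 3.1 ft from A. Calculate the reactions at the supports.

Resultant of the distributed load: 851.3 × 1.2 = 1021.56 lb at 2 ft from A.
Moments about A: C_y·4.5 − 2300·1.9 − (851.3·1.2)·2 − 900·3.1 = 0 → C_y = 9203.12/4.5 = 2045.14 ≈ 2045 lb.
ΣF_y = 0: A_y + 2045.14 − 2300 − 851.3·1.2 − 900 = 0 → A_y = 2176 lb.
ΣF_x = 0: no horizontal applied forces, so A_x = 0.

A_x = 0, A_y = 2176 lb, C_y = 2045 lb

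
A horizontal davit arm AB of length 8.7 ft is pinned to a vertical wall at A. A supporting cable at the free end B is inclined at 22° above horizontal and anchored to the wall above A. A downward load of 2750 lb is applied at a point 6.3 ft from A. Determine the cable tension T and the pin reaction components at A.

T = 5316 lb, A_x = 4929 lb, A_y = 758.6 lb

ΣM about A: T·sin22°·8.7 − 2750·6.3 = 0 → T = 17325/(8.7·0.374607) = 5315.92 ≈ 5316 lb.
ΣF_x = 0: A_x − T·cos22° = 0 → A_x = 5315.92 × 0.927184 = 4929 lb.
ΣF_y = 0: A_y + T·sin22° − 2750 = 0 → A_y = 2750 − 5315.92 × 0.374607 = 758.6 lb.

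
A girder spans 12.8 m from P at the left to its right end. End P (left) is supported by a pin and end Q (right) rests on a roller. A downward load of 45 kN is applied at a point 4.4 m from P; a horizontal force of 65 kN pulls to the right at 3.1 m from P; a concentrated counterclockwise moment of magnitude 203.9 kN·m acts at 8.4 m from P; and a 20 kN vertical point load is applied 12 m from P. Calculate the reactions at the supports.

Taking moments about P: Q_y·12.8 − 45·4.4 + 203.9 − 20·12 = 0 → Q_y = 234.1/12.8 = 18.2891 ≈ 18.29 kN.
ΣF_y = 0: P_y + 18.2891 − 45 − 20 = 0 → P_y = 46.71 kN.
ΣF_x = 0: P_x + 65 = 0 → P_x = -65.00 kN.

P_x = -65.00 kN, P_y = 46.71 kN, Q_y = 18.29 kN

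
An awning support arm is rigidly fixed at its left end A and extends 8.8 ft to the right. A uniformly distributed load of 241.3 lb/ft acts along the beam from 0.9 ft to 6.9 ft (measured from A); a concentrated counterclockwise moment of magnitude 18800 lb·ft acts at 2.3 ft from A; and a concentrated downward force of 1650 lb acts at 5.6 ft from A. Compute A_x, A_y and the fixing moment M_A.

A_x = 0, A_y = 3098 lb, M_A = -3914 lb·ft

Resultant of the distributed load: 241.3 × 6 = 1447.8 lb at 3.9 ft from A.
ΣF_x = 0: A_x = 0.
ΣF_y = 0: A_y − 241.3·6 − 1650 = 0 → A_y = 3098 lb.
ΣM about A: M_A − (241.3·6)·3.9 + 18800 − 1650·5.6 = 0 → M_A = -3914 lb·ft.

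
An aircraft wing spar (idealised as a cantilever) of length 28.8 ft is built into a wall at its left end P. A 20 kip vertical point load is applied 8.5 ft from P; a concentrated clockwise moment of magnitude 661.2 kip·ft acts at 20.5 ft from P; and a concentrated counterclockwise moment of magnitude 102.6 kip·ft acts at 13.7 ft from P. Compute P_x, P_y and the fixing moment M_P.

P_x = 0, P_y = 20.00 kip, M_P = 728.6 kip·ft

ΣF_x = 0: P_x = 0.
ΣF_y = 0: P_y − 20 = 0 → P_y = 20.00 kip.
ΣM about P: M_P − 20·8.5 − 661.2 + 102.6 = 0 → M_P = 728.6 kip·ft.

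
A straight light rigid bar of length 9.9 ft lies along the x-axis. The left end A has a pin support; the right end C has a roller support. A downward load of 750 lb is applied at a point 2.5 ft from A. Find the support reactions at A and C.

A_x = 0, A_y = 560.6 lb, C_y = 189.4 lb

Moments about A: C_y·9.9 − 750·2.5 = 0 → C_y = 1875/9.9 = 189.394 ≈ 189.4 lb.
ΣF_y = 0: A_y + 189.394 − 750 = 0 → A_y = 560.6 lb.
ΣF_x = 0: no horizontal applied forces, so A_x = 0.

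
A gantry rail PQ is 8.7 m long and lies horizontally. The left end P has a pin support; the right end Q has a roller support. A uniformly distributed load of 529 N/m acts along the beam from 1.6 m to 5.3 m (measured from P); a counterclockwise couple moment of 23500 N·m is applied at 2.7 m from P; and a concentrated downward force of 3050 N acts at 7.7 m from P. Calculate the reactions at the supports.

P_x = 0, P_y = 4233 N, Q_y = 774.4 N

Resultant of the distributed load: 529 × 3.7 = 1957.3 N at 3.45 m from P.
Moments about P: Q_y·8.7 − (529·3.7)·3.45 + 23500 − 3050·7.7 = 0 → Q_y = 6737.685/8.7 = 774.447 ≈ 774.4 N.
ΣF_y = 0: P_y + 774.447 − 529·3.7 − 3050 = 0 → P_y = 4233 N.
ΣF_x = 0: no horizontal applied forces, so P_x = 0.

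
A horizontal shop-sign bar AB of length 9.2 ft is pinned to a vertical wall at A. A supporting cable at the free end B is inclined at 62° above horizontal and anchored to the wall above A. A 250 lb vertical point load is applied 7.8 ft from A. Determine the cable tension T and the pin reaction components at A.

ΣM about A: T·sin62°·9.2 − 250·7.8 = 0 → T = 1950/(9.2·0.882948) = 240.055 ≈ 240.1 lb.
ΣF_x = 0: A_x − T·cos62° = 0 → A_x = 240.055 × 0.469472 = 112.7 lb.
ΣF_y = 0: A_y + T·sin62° − 250 = 0 → A_y = 250 − 240.055 × 0.882948 = 38.04 lb.

T = 240.1 lb, A_x = 112.7 lb, A_y = 38.04 lb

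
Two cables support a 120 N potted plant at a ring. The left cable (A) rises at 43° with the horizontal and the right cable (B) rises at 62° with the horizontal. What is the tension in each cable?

T_A = 58.32 N, T_B = 90.86 N

ΣF_x = 0: −T_A·cos43° + T_B·cos62° = 0 → T_B = 1.55782·T_A.
ΣF_y = 0: T_A·sin43° + T_B·sin62° = 120.
Substitute: T_A·(0.681998 + 1.55782·0.882948) = 120 → T_A = 58.324 ≈ 58.32 N.
Then T_B = 1.55782 × 58.324 = 90.86 N.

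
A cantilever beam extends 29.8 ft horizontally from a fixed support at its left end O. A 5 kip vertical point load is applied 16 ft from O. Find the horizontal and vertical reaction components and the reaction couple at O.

ΣF_x = 0: O_x = 0.
ΣF_y = 0: O_y − 5 = 0 → O_y = 5.000 kip.
ΣM about O: M_O − 5·16 = 0 → M_O = 80.00 kip·ft.

O_x = 0, O_y = 5.000 kip, M_O = 80.00 kip·ft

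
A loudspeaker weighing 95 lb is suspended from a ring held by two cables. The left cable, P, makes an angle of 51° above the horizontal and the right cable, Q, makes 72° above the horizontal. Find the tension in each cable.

ΣF_x = 0: −T_P·cos51° + T_Q·cos72° = 0 → T_Q = 2.03652·T_P.
ΣF_y = 0: T_P·sin51° + T_Q·sin72° = 95.
Substitute: T_P·(0.777146 + 2.03652·0.951057) = 95 → T_P = 35.0038 ≈ 35.00 lb.
Then T_Q = 2.03652 × 35.0038 = 71.29 lb.

T_P = 35.00 lb, T_Q = 71.29 lb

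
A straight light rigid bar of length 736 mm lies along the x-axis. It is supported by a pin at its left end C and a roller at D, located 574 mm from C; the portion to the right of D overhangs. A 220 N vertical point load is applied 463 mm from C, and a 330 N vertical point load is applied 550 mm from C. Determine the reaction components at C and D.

Moments about C: D_y·574 − 220·463 − 330·550 = 0 → D_y = 283360/574 = 493.659 ≈ 493.7 N.
ΣF_y = 0: C_y + 493.659 − 220 − 330 = 0 → C_y = 56.34 N.
ΣF_x = 0: no horizontal applied forces, so C_x = 0.

C_x = 0, C_y = 56.34 N, D_y = 493.7 N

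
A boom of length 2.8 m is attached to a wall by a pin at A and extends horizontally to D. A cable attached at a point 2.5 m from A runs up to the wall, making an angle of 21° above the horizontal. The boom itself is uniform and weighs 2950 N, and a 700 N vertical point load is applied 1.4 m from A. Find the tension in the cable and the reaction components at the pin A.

T = 5704 N, A_x = 5325 N, A_y = 1606 N

ΣM about A: T·sin21°·2.5 − 2950·1.4 − 700·1.4 = 0 → T = 5110/(2.5·0.358368) = 5703.63 ≈ 5704 N.
ΣF_x = 0: A_x − T·cos21° = 0 → A_x = 5703.63 × 0.93358 = 5325 N.
ΣF_y = 0: A_y + T·sin21° − 2950 − 700 = 0 → A_y = 3650 − 5703.63 × 0.358368 = 1606 N.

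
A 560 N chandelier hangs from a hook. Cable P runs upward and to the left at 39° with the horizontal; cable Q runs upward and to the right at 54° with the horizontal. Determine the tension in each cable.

ΣF_x = 0: −T_P·cos39° + T_Q·cos54° = 0 → T_Q = 1.32216·T_P.
ΣF_y = 0: T_P·sin39° + T_Q·sin54° = 560.
Substitute: T_P·(0.62932 + 1.32216·0.809017) = 560 → T_P = 329.611 ≈ 329.6 N.
Then T_Q = 1.32216 × 329.611 = 435.8 N.

T_P = 329.6 N, T_Q = 435.8 N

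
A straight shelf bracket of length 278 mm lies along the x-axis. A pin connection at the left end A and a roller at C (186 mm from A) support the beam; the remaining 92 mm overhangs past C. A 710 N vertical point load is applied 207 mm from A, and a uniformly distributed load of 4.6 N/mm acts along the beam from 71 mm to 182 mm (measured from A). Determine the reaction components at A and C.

Resultant of the distributed load: 4.6 × 111 = 510.6 N at 126.5 mm from A.
ΣM about A: C_y·186 − 710·207 − (4.6·111)·126.5 = 0 → C_y = 211560.9/186 = 1137.42 ≈ 1137 N.
ΣF_y = 0: A_y + 1137.42 − 710 − 4.6·111 = 0 → A_y = 83.18 N.
ΣF_x = 0: no horizontal applied forces, so A_x = 0.

A_x = 0, A_y = 83.18 N, C_y = 1137 N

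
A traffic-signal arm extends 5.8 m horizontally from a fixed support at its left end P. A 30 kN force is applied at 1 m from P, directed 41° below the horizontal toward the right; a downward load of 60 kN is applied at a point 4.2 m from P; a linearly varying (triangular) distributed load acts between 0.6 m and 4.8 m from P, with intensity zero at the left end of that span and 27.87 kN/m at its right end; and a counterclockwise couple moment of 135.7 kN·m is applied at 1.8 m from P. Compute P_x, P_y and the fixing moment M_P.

P_x = -22.64 kN, P_y = 138.2 kN, M_P = 335.0 kN·m

Resultant of the triangular load: ½ × 27.87 × 4.2 = 58.527 kN, acting at 3.4 m from P (one-third of the span from the peak).
ΣF_x = 0: P_x + 30·cos41° = 0 → P_x = -22.64 kN.
ΣF_y = 0: P_y − 30·sin41° − 60 − ½·27.87·4.2 = 0 → P_y = 138.2 kN.
ΣM about P: M_P − 30·sin41°·1 − 60·4.2 − (½·27.87·4.2)·3.4 + 135.7 = 0 → M_P = 335.0 kN·m.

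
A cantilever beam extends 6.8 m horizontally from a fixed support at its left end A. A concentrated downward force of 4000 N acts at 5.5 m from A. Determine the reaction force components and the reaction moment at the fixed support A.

A_x = 0, A_y = 4000 N, M_A = 22000 N·m

ΣF_x = 0: A_x = 0.
ΣF_y = 0: A_y − 4000 = 0 → A_y = 4000 N.
ΣM about A: M_A − 4000·5.5 = 0 → M_A = 22000 N·m.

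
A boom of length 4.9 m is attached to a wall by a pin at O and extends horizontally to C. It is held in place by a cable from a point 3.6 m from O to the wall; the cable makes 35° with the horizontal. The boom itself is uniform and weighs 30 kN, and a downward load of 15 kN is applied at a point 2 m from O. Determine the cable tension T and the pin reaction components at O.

ΣM about O: T·sin35°·3.6 − 30·2.45 − 15·2 = 0 → T = 103.5/(3.6·0.573576) = 50.1241 ≈ 50.12 kN.
ΣF_x = 0: O_x − T·cos35° = 0 → O_x = 50.1241 × 0.819152 = 41.06 kN.
ΣF_y = 0: O_y + T·sin35° − 30 − 15 = 0 → O_y = 45 − 50.1241 × 0.573576 = 16.25 kN.

T = 50.12 kN, O_x = 41.06 kN, O_y = 16.25 kN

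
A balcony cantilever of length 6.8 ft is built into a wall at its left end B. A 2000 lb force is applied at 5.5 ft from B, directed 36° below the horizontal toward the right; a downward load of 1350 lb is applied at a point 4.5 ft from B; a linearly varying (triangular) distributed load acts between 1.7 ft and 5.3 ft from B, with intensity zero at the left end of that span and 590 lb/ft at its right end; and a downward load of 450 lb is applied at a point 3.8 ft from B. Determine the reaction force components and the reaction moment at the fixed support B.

B_x = -1618 lb, B_y = 4038 lb, M_B = 18600 lb·ft

Resultant of the triangular load: ½ × 590 × 3.6 = 1062 lb, acting at 4.1 ft from B (one-third of the span from the peak).
ΣF_x = 0: B_x + 2000·cos36° = 0 → B_x = -1618 lb.
ΣF_y = 0: B_y − 2000·sin36° − 1350 − ½·590·3.6 − 450 = 0 → B_y = 4038 lb.
ΣM about B: M_B − 2000·sin36°·5.5 − 1350·4.5 − (½·590·3.6)·4.1 − 450·3.8 = 0 → M_B = 18600 lb·ft.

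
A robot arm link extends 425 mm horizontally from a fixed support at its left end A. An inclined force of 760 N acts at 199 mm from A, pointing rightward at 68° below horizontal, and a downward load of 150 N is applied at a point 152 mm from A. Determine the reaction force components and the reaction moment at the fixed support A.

A_x = -284.7 N, A_y = 854.7 N, M_A = 163000 N·mm

ΣF_x = 0: A_x + 760·cos68° = 0 → A_x = -284.7 N.
ΣF_y = 0: A_y − 760·sin68° − 150 = 0 → A_y = 854.7 N.
ΣM about A: M_A − 760·sin68°·199 − 150·152 = 0 → M_A = 163000 N·mm.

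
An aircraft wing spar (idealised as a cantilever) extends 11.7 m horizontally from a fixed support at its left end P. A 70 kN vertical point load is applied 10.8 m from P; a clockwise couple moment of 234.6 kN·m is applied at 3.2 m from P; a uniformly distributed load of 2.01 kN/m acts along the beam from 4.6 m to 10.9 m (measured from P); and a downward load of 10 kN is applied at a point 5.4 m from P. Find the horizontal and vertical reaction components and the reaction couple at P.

Resultant of the distributed load: 2.01 × 6.3 = 12.663 kN at 7.75 m from P.
ΣF_x = 0: P_x = 0.
ΣF_y = 0: P_y − 70 − 2.01·6.3 − 10 = 0 → P_y = 92.66 kN.
ΣM about P: M_P − 70·10.8 − 234.6 − (2.01·6.3)·7.75 − 10·5.4 = 0 → M_P = 1143 kN·m.

P_x = 0, P_y = 92.66 kN, M_P = 1143 kN·m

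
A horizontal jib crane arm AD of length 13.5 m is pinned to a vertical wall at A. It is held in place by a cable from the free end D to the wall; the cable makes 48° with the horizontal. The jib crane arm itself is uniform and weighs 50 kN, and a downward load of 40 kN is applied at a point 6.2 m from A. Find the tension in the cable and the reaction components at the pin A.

ΣM about A: T·sin48°·13.5 − 50·6.75 − 40·6.2 = 0 → T = 585.5/(13.5·0.743145) = 58.3606 ≈ 58.36 kN.
ΣF_x = 0: A_x − T·cos48° = 0 → A_x = 58.3606 × 0.669131 = 39.05 kN.
ΣF_y = 0: A_y + T·sin48° − 50 − 40 = 0 → A_y = 90 − 58.3606 × 0.743145 = 46.63 kN.

T = 58.36 kN, A_x = 39.05 kN, A_y = 46.63 kN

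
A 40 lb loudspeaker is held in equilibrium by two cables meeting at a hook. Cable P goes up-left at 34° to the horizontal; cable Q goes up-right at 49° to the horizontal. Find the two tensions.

ΣF_x = 0: −T_P·cos34° + T_Q·cos49° = 0 → T_Q = 1.26366·T_P.
ΣF_y = 0: T_P·sin34° + T_Q·sin49° = 40.
Substitute: T_P·(0.559193 + 1.26366·0.75471) = 40 → T_P = 26.4395 ≈ 26.44 lb.
Then T_Q = 1.26366 × 26.4395 = 33.41 lb.

T_P = 26.44 lb, T_Q = 33.41 lb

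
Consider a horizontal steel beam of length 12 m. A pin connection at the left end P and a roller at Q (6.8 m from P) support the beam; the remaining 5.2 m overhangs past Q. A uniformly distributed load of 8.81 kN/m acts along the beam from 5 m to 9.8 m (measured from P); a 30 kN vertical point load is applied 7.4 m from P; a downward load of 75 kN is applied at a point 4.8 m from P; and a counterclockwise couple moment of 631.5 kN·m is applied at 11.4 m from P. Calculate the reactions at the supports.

P_x = 0, P_y = 108.5 kN, Q_y = 38.74 kN

Resultant of the distributed load: 8.81 × 4.8 = 42.288 kN at 7.4 m from P.
Taking moments about P: Q_y·6.8 − (8.81·4.8)·7.4 − 30·7.4 − 75·4.8 + 631.5 = 0 → Q_y = 263.4312/6.8 = 38.7399 ≈ 38.74 kN.
ΣF_y = 0: P_y + 38.7399 − 8.81·4.8 − 30 − 75 = 0 → P_y = 108.5 kN.
ΣF_x = 0: no horizontal applied forces, so P_x = 0.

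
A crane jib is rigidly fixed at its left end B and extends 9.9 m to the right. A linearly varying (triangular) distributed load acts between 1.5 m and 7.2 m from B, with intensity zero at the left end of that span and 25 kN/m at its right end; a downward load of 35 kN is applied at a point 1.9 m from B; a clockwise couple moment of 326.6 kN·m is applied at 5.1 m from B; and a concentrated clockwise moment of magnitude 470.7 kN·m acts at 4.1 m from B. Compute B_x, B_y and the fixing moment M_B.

B_x = 0, B_y = 106.2 kN, M_B = 1241 kN·m

Resultant of the triangular load: ½ × 25 × 5.7 = 71.25 kN, acting at 5.3 m from B (one-third of the span from the peak).
ΣF_x = 0: B_x = 0.
ΣF_y = 0: B_y − ½·25·5.7 − 35 = 0 → B_y = 106.2 kN.
ΣM about B: M_B − (½·25·5.7)·5.3 − 35·1.9 − 326.6 − 470.7 = 0 → M_B = 1241 kN·m.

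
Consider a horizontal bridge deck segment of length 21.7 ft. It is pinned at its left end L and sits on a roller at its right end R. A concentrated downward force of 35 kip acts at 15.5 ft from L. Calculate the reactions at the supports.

Taking moments about L: R_y·21.7 − 35·15.5 = 0 → R_y = 542.5/21.7 = 25.00 kip.
ΣF_y = 0: L_y + 25 − 35 = 0 → L_y = 10.00 kip.
ΣF_x = 0: no horizontal applied forces, so L_x = 0.

L_x = 0, L_y = 10.00 kip, R_y = 25.00 kip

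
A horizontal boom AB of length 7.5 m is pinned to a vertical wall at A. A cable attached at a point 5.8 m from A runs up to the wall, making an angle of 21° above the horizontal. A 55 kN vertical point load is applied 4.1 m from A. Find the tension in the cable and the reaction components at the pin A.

T = 108.5 kN, A_x = 101.3 kN, A_y = 16.12 kN

ΣM about A: T·sin21°·5.8 − 55·4.1 = 0 → T = 225.5/(5.8·0.358368) = 108.49 ≈ 108.5 kN.
ΣF_x = 0: A_x − T·cos21° = 0 → A_x = 108.49 × 0.93358 = 101.3 kN.
ΣF_y = 0: A_y + T·sin21° − 55 = 0 → A_y = 55 − 108.49 × 0.358368 = 16.12 kN.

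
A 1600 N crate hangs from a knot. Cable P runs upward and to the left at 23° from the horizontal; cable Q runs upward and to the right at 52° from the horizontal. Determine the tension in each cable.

T_P = 1020 N, T_Q = 1525 N

ΣF_x = 0: −T_P·cos23° + T_Q·cos52° = 0 → T_Q = 1.49515·T_P.
ΣF_y = 0: T_P·sin23° + T_Q·sin52° = 1600.
Substitute: T_P·(0.390731 + 1.49515·0.788011) = 1600 → T_P = 1019.81 ≈ 1020 N.
Then T_Q = 1.49515 × 1019.81 = 1525 N.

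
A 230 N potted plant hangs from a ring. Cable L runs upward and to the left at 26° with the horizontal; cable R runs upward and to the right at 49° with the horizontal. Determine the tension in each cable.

ΣF_x = 0: −T_L·cos26° + T_R·cos49° = 0 → T_R = 1.36999·T_L.
ΣF_y = 0: T_L·sin26° + T_R·sin49° = 230.
Substitute: T_L·(0.438371 + 1.36999·0.75471) = 230 → T_L = 156.216 ≈ 156.2 N.
Then T_R = 1.36999 × 156.216 = 214.0 N.

T_L = 156.2 N, T_R = 214.0 N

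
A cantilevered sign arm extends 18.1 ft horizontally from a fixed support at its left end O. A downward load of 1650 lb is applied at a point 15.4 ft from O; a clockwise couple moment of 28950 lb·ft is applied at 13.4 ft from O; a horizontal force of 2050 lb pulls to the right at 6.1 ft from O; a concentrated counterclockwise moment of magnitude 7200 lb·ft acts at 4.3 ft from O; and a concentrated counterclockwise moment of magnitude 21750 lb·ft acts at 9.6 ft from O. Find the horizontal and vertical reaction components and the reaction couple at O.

O_x = -2050 lb, O_y = 1650 lb, M_O = 25410 lb·ft

ΣF_x = 0: O_x + 2050 = 0 → O_x = -2050 lb.
ΣF_y = 0: O_y − 1650 = 0 → O_y = 1650 lb.
ΣM about O: M_O − 1650·15.4 − 28950 + 7200 + 21750 = 0 → M_O = 25410 lb·ft.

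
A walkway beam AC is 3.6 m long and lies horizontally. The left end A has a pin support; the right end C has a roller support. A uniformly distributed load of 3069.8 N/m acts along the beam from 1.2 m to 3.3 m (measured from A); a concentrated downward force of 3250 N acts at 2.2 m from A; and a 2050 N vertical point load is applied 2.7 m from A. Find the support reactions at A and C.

Resultant of the distributed load: 3069.8 × 2.1 = 6446.58 N at 2.25 m from A.
Moments about A: C_y·3.6 − (3069.8·2.1)·2.25 − 3250·2.2 − 2050·2.7 = 0 → C_y = 27189.805/3.6 = 7552.72 ≈ 7553 N.
ΣF_y = 0: A_y + 7552.72 − 3069.8·2.1 − 3250 − 2050 = 0 → A_y = 4194 N.
ΣF_x = 0: no horizontal applied forces, so A_x = 0.

A_x = 0, A_y = 4194 N, C_y = 7553 N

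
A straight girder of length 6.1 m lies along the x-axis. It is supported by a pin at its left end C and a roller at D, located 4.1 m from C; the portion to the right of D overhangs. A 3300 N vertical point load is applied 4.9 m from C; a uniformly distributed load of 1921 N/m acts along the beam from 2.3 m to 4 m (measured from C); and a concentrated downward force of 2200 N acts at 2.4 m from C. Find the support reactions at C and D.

C_x = 0, C_y = 1025 N, D_y = 7741 N

Resultant of the distributed load: 1921 × 1.7 = 3265.7 N at 3.15 m from C.
Taking moments about C: D_y·4.1 − 3300·4.9 − (1921·1.7)·3.15 − 2200·2.4 = 0 → D_y = 31736.955/4.1 = 7740.72 ≈ 7741 N.
ΣF_y = 0: C_y + 7740.72 − 3300 − 1921·1.7 − 2200 = 0 → C_y = 1025 N.
ΣF_x = 0: no horizontal applied forces, so C_x = 0.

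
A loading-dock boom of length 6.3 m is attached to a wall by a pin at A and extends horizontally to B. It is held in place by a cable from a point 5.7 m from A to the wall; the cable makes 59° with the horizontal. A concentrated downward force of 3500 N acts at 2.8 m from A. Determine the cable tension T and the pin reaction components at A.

T = 2006 N, A_x = 1033 N, A_y = 1781 N

ΣM about A: T·sin59°·5.7 − 3500·2.8 = 0 → T = 9800/(5.7·0.857167) = 2005.79 ≈ 2006 N.
ΣF_x = 0: A_x − T·cos59° = 0 → A_x = 2005.79 × 0.515038 = 1033 N.
ΣF_y = 0: A_y + T·sin59° − 3500 = 0 → A_y = 3500 − 2005.79 × 0.857167 = 1781 N.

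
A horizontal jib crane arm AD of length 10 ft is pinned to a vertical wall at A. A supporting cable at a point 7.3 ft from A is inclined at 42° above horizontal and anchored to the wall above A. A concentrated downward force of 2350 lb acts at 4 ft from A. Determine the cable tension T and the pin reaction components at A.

ΣM about A: T·sin42°·7.3 − 2350·4 = 0 → T = 9400/(7.3·0.669131) = 1924.39 ≈ 1924 lb.
ΣF_x = 0: A_x − T·cos42° = 0 → A_x = 1924.39 × 0.743145 = 1430 lb.
ΣF_y = 0: A_y + T·sin42° − 2350 = 0 → A_y = 2350 − 1924.39 × 0.669131 = 1062 lb.

T = 1924 lb, A_x = 1430 lb, A_y = 1062 lb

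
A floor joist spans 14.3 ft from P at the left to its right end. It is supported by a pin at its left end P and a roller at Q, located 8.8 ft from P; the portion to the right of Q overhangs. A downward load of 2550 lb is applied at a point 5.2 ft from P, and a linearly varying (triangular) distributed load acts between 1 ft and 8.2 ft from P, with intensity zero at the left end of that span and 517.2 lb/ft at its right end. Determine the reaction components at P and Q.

Resultant of the triangular load: ½ × 517.2 × 7.2 = 1861.92 lb, acting at 5.8 ft from P (one-third of the span from the peak).
Taking moments about P: Q_y·8.8 − 2550·5.2 − (½·517.2·7.2)·5.8 = 0 → Q_y = 24059.136/8.8 = 2733.99 ≈ 2734 lb.
ΣF_y = 0: P_y + 2733.99 − 2550 − ½·517.2·7.2 = 0 → P_y = 1678 lb.
ΣF_x = 0: no horizontal applied forces, so P_x = 0.

P_x = 0, P_y = 1678 lb, Q_y = 2734 lb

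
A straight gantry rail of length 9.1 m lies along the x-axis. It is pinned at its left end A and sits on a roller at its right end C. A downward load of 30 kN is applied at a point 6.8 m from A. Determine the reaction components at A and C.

A_x = 0, A_y = 7.582 kN, C_y = 22.42 kN

Taking moments about A: C_y·9.1 − 30·6.8 = 0 → C_y = 204/9.1 = 22.4176 ≈ 22.42 kN.
ΣF_y = 0: A_y + 22.4176 − 30 = 0 → A_y = 7.582 kN.
ΣF_x = 0: no horizontal applied forces, so A_x = 0.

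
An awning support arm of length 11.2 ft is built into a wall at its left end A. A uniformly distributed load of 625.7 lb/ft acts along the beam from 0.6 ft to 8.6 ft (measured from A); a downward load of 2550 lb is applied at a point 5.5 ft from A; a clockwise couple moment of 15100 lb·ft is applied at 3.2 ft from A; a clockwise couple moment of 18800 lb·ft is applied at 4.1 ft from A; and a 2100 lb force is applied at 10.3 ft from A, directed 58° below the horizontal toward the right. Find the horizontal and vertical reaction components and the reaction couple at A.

A_x = -1113 lb, A_y = 9337 lb, M_A = 89290 lb·ft

Resultant of the distributed load: 625.7 × 8 = 5005.6 lb at 4.6 ft from A.
ΣF_x = 0: A_x + 2100·cos58° = 0 → A_x = -1113 lb.
ΣF_y = 0: A_y − 625.7·8 − 2550 − 2100·sin58° = 0 → A_y = 9337 lb.
ΣM about A: M_A − (625.7·8)·4.6 − 2550·5.5 − 15100 − 18800 − 2100·sin58°·10.3 = 0 → M_A = 89290 lb·ft.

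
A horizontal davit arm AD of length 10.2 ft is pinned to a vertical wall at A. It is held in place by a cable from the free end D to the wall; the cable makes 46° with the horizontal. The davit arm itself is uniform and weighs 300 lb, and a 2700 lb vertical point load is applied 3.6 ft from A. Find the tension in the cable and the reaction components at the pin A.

T = 1533 lb, A_x = 1065 lb, A_y = 1897 lb

ΣM about A: T·sin46°·10.2 − 300·5.1 − 2700·3.6 = 0 → T = 11250/(10.2·0.71934) = 1533.27 ≈ 1533 lb.
ΣF_x = 0: A_x − T·cos46° = 0 → A_x = 1533.27 × 0.694658 = 1065 lb.
ΣF_y = 0: A_y + T·sin46° − 300 − 2700 = 0 → A_y = 3000 − 1533.27 × 0.71934 = 1897 lb.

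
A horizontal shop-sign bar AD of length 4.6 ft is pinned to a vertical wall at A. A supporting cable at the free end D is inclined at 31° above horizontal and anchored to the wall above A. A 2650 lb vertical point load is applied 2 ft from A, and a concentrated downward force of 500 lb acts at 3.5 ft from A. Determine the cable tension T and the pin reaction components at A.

ΣM about A: T·sin31°·4.6 − 2650·2 − 500·3.5 = 0 → T = 7050/(4.6·0.515038) = 2975.72 ≈ 2976 lb.
ΣF_x = 0: A_x − T·cos31° = 0 → A_x = 2975.72 × 0.857167 = 2551 lb.
ΣF_y = 0: A_y + T·sin31° − 2650 − 500 = 0 → A_y = 3150 − 2975.72 × 0.515038 = 1617 lb.

T = 2976 lb, A_x = 2551 lb, A_y = 1617 lb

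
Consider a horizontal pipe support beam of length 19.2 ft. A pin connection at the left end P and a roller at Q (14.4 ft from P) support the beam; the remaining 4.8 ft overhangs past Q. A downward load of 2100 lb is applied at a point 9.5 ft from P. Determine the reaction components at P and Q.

Taking moments about P: Q_y·14.4 − 2100·9.5 = 0 → Q_y = 19950/14.4 = 1385.42 ≈ 1385 lb.
ΣF_y = 0: P_y + 1385.42 − 2100 = 0 → P_y = 714.6 lb.
ΣF_x = 0: no horizontal applied forces, so P_x = 0.

P_x = 0, P_y = 714.6 lb, Q_y = 1385 lb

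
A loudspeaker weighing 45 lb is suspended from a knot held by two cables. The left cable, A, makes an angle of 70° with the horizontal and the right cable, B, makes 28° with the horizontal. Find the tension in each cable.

ΣF_x = 0: −T_A·cos70° + T_B·cos28° = 0 → T_B = 0.387362·T_A.
ΣF_y = 0: T_A·sin70° + T_B·sin28° = 45.
Substitute: T_A·(0.939693 + 0.387362·0.469472) = 45 → T_A = 40.1231 ≈ 40.12 lb.
Then T_B = 0.387362 × 40.1231 = 15.54 lb.

T_A = 40.12 lb, T_B = 15.54 lb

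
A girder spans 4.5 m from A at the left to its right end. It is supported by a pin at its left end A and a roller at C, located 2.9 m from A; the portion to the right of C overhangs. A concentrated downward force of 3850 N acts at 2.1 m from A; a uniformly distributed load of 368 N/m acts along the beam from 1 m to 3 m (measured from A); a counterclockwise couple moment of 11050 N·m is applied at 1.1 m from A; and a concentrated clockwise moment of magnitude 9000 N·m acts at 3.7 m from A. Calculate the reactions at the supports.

A_x = 0, A_y = 1997 N, C_y = 2589 N

Resultant of the distributed load: 368 × 2 = 736 N at 2 m from A.
Moments about A: C_y·2.9 − 3850·2.1 − (368·2)·2 + 11050 − 9000 = 0 → C_y = 7507/2.9 = 2588.62 ≈ 2589 N.
ΣF_y = 0: A_y + 2588.62 − 3850 − 368·2 = 0 → A_y = 1997 N.
ΣF_x = 0: no horizontal applied forces, so A_x = 0.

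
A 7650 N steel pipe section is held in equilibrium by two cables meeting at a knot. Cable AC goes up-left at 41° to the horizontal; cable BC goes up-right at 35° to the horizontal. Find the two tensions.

T_AC = 6458 N, T_BC = 5950 N

ΣF_x = 0: −T_AC·cos41° + T_BC·cos35° = 0 → T_BC = 0.92133·T_AC.
ΣF_y = 0: T_AC·sin41° + T_BC·sin35° = 7650.
Substitute: T_AC·(0.656059 + 0.92133·0.573576) = 7650 → T_AC = 6458.36 ≈ 6458 N.
Then T_BC = 0.92133 × 6458.36 = 5950 N.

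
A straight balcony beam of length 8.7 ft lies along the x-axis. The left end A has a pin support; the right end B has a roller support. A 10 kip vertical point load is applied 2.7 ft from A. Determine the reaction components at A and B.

A_x = 0, A_y = 6.897 kip, B_y = 3.103 kip

Taking moments about A: B_y·8.7 − 10·2.7 = 0 → B_y = 27/8.7 = 3.10345 ≈ 3.103 kip.
ΣF_y = 0: A_y + 3.10345 − 10 = 0 → A_y = 6.897 kip.
ΣF_x = 0: no horizontal applied forces, so A_x = 0.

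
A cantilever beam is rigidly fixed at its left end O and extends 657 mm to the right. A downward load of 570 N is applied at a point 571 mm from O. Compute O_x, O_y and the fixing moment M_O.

ΣF_x = 0: O_x = 0.
ΣF_y = 0: O_y − 570 = 0 → O_y = 570.0 N.
ΣM about O: M_O − 570·571 = 0 → M_O = 325500 N·mm.

O_x = 0, O_y = 570.0 N, M_O = 325500 N·mm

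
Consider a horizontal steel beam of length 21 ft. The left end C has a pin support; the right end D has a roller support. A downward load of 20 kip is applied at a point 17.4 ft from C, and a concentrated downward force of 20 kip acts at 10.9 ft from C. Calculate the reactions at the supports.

C_x = 0, C_y = 13.05 kip, D_y = 26.95 kip

Taking moments about C: D_y·21 − 20·17.4 − 20·10.9 = 0 → D_y = 566/21 = 26.9524 ≈ 26.95 kip.
ΣF_y = 0: C_y + 26.9524 − 20 − 20 = 0 → C_y = 13.05 kip.
ΣF_x = 0: no horizontal applied forces, so C_x = 0.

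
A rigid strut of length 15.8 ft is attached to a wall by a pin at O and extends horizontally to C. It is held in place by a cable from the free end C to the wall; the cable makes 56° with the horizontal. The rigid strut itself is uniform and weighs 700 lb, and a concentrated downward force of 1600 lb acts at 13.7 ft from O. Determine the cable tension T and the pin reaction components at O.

T = 2096 lb, O_x = 1172 lb, O_y = 562.7 lb

ΣM about O: T·sin56°·15.8 − 700·7.9 − 1600·13.7 = 0 → T = 27450/(15.8·0.829038) = 2095.61 ≈ 2096 lb.
ΣF_x = 0: O_x − T·cos56° = 0 → O_x = 2095.61 × 0.559193 = 1172 lb.
ΣF_y = 0: O_y + T·sin56° − 700 − 1600 = 0 → O_y = 2300 − 2095.61 × 0.829038 = 562.7 lb.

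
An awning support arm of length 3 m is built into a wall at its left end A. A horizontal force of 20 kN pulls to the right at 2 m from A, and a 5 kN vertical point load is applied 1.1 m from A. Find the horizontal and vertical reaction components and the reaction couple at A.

ΣF_x = 0: A_x + 20 = 0 → A_x = -20.00 kN.
ΣF_y = 0: A_y − 5 = 0 → A_y = 5.000 kN.
ΣM about A: M_A − 5·1.1 = 0 → M_A = 5.500 kN·m.

A_x = -20.00 kN, A_y = 5.000 kN, M_A = 5.500 kN·m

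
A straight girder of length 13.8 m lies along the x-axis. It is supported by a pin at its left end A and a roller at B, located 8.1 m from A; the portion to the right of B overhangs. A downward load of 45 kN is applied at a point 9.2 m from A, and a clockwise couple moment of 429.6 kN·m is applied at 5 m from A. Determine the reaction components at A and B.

ΣM about A: B_y·8.1 − 45·9.2 − 429.6 = 0 → B_y = 843.6/8.1 = 104.148 ≈ 104.1 kN.
ΣF_y = 0: A_y + 104.148 − 45 = 0 → A_y = -59.15 kN.
ΣF_x = 0: no horizontal applied forces, so A_x = 0.

A_x = 0, A_y = -59.15 kN, B_y = 104.1 kN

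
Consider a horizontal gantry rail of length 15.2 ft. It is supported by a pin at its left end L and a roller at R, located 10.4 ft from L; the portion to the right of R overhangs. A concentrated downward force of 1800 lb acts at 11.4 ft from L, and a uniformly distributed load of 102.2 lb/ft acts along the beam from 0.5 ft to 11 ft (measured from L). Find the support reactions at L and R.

Resultant of the distributed load: 102.2 × 10.5 = 1073.1 lb at 5.75 ft from L.
Moments about L: R_y·10.4 − 1800·11.4 − (102.2·10.5)·5.75 = 0 → R_y = 26690.325/10.4 = 2566.38 ≈ 2566 lb.
ΣF_y = 0: L_y + 2566.38 − 1800 − 102.2·10.5 = 0 → L_y = 306.7 lb.
ΣF_x = 0: no horizontal applied forces, so L_x = 0.

L_x = 0, L_y = 306.7 lb, R_y = 2566 lb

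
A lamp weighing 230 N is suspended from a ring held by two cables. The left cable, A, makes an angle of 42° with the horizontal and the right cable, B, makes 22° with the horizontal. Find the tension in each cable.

T_A = 237.3 N, T_B = 190.2 N

ΣF_x = 0: −T_A·cos42° + T_B·cos22° = 0 → T_B = 0.801508·T_A.
ΣF_y = 0: T_A·sin42° + T_B·sin22° = 230.
Substitute: T_A·(0.669131 + 0.801508·0.374607) = 230 → T_A = 237.265 ≈ 237.3 N.
Then T_B = 0.801508 × 237.265 = 190.2 N.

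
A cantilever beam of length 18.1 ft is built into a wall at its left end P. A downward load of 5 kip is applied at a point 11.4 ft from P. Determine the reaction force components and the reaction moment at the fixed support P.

P_x = 0, P_y = 5.000 kip, M_P = 57.00 kip·ft

ΣF_x = 0: P_x = 0.
ΣF_y = 0: P_y − 5 = 0 → P_y = 5.000 kip.
ΣM about P: M_P − 5·11.4 = 0 → M_P = 57.00 kip·ft.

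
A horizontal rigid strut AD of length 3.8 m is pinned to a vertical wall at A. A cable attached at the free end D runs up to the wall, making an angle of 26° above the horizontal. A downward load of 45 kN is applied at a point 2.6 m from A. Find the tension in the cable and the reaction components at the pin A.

T = 70.24 kN, A_x = 63.13 kN, A_y = 14.21 kN

ΣM about A: T·sin26°·3.8 − 45·2.6 = 0 → T = 117/(3.8·0.438371) = 70.2361 ≈ 70.24 kN.
ΣF_x = 0: A_x − T·cos26° = 0 → A_x = 70.2361 × 0.898794 = 63.13 kN.
ΣF_y = 0: A_y + T·sin26° − 45 = 0 → A_y = 45 − 70.2361 × 0.438371 = 14.21 kN.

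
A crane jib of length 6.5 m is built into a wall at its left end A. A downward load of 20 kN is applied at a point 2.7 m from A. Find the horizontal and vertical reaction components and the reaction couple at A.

ΣF_x = 0: A_x = 0.
ΣF_y = 0: A_y − 20 = 0 → A_y = 20.00 kN.
ΣM about A: M_A − 20·2.7 = 0 → M_A = 54.00 kN·m.

A_x = 0, A_y = 20.00 kN, M_A = 54.00 kN·m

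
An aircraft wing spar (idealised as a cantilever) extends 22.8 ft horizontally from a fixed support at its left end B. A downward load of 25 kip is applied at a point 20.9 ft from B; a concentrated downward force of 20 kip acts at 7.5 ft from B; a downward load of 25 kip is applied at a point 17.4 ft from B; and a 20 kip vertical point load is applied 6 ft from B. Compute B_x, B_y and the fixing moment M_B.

ΣF_x = 0: B_x = 0.
ΣF_y = 0: B_y − 25 − 20 − 25 − 20 = 0 → B_y = 90.00 kip.
ΣM about B: M_B − 25·20.9 − 20·7.5 − 25·17.4 − 20·6 = 0 → M_B = 1228 kip·ft.

B_x = 0, B_y = 90.00 kip, M_B = 1228 kip·ft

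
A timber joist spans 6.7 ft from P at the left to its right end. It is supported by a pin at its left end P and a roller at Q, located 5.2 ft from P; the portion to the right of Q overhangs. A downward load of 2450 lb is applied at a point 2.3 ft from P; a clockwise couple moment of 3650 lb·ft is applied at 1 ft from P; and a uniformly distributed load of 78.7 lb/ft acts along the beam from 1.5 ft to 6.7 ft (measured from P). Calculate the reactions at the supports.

Resultant of the distributed load: 78.7 × 5.2 = 409.24 lb at 4.1 ft from P.
ΣM about P: Q_y·5.2 − 2450·2.3 − 3650 − (78.7·5.2)·4.1 = 0 → Q_y = 10962.884/5.2 = 2108.25 ≈ 2108 lb.
ΣF_y = 0: P_y + 2108.25 − 2450 − 78.7·5.2 = 0 → P_y = 751.0 lb.
ΣF_x = 0: no horizontal applied forces, so P_x = 0.

P_x = 0, P_y = 751.0 lb, Q_y = 2108 lb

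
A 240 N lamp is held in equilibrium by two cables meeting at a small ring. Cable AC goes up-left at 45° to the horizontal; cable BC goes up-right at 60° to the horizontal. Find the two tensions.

ΣF_x = 0: −T_AC·cos45° + T_BC·cos60° = 0 → T_BC = 1.41421·T_AC.
ΣF_y = 0: T_AC·sin45° + T_BC·sin60° = 240.
Substitute: T_AC·(0.707107 + 1.41421·0.866025) = 240 → T_AC = 124.233 ≈ 124.2 N.
Then T_BC = 1.41421 × 124.233 = 175.7 N.

T_AC = 124.2 N, T_BC = 175.7 N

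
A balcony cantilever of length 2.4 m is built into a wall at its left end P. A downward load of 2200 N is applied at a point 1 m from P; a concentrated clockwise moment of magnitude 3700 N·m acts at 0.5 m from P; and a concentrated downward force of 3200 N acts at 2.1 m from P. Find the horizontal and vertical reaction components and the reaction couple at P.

P_x = 0, P_y = 5400 N, M_P = 12620 N·m

ΣF_x = 0: P_x = 0.
ΣF_y = 0: P_y − 2200 − 3200 = 0 → P_y = 5400 N.
ΣM about P: M_P − 2200·1 − 3700 − 3200·2.1 = 0 → M_P = 12620 N·m.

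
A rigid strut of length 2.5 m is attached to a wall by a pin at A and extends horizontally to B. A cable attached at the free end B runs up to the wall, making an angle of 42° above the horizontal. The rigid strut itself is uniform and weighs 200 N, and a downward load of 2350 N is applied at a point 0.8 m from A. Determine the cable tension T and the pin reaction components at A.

ΣM about A: T·sin42°·2.5 − 200·1.25 − 2350·0.8 = 0 → T = 2130/(2.5·0.669131) = 1273.29 ≈ 1273 N.
ΣF_x = 0: A_x − T·cos42° = 0 → A_x = 1273.29 × 0.743145 = 946.2 N.
ΣF_y = 0: A_y + T·sin42° − 200 − 2350 = 0 → A_y = 2550 − 1273.29 × 0.669131 = 1698 N.

T = 1273 N, A_x = 946.2 N, A_y = 1698 N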